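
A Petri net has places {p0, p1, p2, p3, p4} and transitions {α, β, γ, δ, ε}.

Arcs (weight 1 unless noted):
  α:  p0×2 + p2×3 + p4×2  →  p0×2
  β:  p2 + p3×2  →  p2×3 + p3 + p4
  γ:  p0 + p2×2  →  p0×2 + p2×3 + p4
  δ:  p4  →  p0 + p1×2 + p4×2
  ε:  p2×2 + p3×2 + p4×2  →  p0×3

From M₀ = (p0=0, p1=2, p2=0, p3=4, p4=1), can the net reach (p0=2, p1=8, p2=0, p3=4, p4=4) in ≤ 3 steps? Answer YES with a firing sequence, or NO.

NO — not reachable within 3 firings

depth 0: 1 marking
depth 1: 2 markings reached so far
depth 2: 3 markings reached so far
depth 3: 4 markings reached so far
target is not among the 4 markings reachable within 3 steps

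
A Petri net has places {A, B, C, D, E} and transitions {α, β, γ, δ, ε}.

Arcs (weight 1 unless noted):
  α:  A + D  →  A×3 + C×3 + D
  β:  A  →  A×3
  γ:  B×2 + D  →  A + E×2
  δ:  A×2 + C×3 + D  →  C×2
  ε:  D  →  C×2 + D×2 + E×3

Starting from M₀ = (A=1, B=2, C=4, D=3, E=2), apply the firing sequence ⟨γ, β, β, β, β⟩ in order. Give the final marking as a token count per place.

(A=10, B=0, C=4, D=2, E=4)

step 1: fire γ:  (A=1, B=2, C=4, D=3, E=2) → (A=2, B=0, C=4, D=2, E=4)
step 2: fire β:  (A=2, B=0, C=4, D=2, E=4) → (A=4, B=0, C=4, D=2, E=4)
step 3: fire β:  (A=4, B=0, C=4, D=2, E=4) → (A=6, B=0, C=4, D=2, E=4)
step 4: fire β:  (A=6, B=0, C=4, D=2, E=4) → (A=8, B=0, C=4, D=2, E=4)
step 5: fire β:  (A=8, B=0, C=4, D=2, E=4) → (A=10, B=0, C=4, D=2, E=4)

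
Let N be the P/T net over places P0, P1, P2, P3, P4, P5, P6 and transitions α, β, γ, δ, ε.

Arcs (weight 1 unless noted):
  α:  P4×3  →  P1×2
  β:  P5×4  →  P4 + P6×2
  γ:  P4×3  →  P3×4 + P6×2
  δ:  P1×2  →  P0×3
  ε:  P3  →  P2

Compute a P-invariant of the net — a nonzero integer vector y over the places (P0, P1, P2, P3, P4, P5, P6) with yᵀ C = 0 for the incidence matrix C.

Incidence matrix C (rows=places, cols=transitions):
        α    β    γ    δ    ε
   P0   0    0    0    3    0
   P1   2    0    0   -2    0
   P2   0    0    0    0    1
   P3   0    0    4    0   -1
   P4  -3    1   -3    0    0
   P5   0   -4    0    0    0
   P6   0    2    2    0    0

Candidate y = [4, 6, 3, 3, 4, 1, 0]; check y·C column-wise:
  col α: 4·0 + 6·2 + 3·0 + 3·0 + 4·-3 + 1·0 = 0
  col β: 4·0 + 6·0 + 3·0 + 3·0 + 4·1 + 1·-4 + 0·2 = 0
  col γ: 4·0 + 6·0 + 3·0 + 3·4 + 4·-3 + 1·0 + 0·2 = 0
  col δ: 4·3 + 6·-2 + 3·0 + 3·0 + 4·0 + 1·0 = 0
  col ε: 4·0 + 6·0 + 3·1 + 3·-1 + 4·0 + 1·0 = 0

y = (P0:4, P1:6, P2:3, P3:3, P4:4, P5:1, P6:0)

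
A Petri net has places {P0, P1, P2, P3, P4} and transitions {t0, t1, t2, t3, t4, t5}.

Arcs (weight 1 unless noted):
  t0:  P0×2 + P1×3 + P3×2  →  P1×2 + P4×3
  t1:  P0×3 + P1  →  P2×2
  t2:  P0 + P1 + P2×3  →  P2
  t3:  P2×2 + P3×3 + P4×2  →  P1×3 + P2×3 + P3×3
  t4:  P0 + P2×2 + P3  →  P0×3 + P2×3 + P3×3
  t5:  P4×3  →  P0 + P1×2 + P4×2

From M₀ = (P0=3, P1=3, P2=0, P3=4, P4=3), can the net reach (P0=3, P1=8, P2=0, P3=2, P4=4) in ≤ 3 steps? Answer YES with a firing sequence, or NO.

depth 0: 1 marking
depth 1: 4 markings reached so far
depth 2: 7 markings reached so far
depth 3: 11 markings reached so far
target is not among the 11 markings reachable within 3 steps

NO — not reachable within 3 firings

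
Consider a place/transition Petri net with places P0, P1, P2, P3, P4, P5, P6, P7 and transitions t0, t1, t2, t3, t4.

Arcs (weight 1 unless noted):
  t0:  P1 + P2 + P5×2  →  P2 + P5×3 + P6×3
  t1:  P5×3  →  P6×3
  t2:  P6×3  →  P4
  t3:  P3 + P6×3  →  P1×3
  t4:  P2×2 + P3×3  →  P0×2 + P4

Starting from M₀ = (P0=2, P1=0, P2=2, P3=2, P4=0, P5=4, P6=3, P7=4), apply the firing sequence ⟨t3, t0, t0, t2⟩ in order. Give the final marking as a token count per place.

step 1: fire t3:  (P0=2, P1=0, P2=2, P3=2, P4=0, P5=4, P6=3, P7=4) → (P0=2, P1=3, P2=2, P3=1, P4=0, P5=4, P6=0, P7=4)
step 2: fire t0:  (P0=2, P1=3, P2=2, P3=1, P4=0, P5=4, P6=0, P7=4) → (P0=2, P1=2, P2=2, P3=1, P4=0, P5=5, P6=3, P7=4)
step 3: fire t0:  (P0=2, P1=2, P2=2, P3=1, P4=0, P5=5, P6=3, P7=4) → (P0=2, P1=1, P2=2, P3=1, P4=0, P5=6, P6=6, P7=4)
step 4: fire t2:  (P0=2, P1=1, P2=2, P3=1, P4=0, P5=6, P6=6, P7=4) → (P0=2, P1=1, P2=2, P3=1, P4=1, P5=6, P6=3, P7=4)

(P0=2, P1=1, P2=2, P3=1, P4=1, P5=6, P6=3, P7=4)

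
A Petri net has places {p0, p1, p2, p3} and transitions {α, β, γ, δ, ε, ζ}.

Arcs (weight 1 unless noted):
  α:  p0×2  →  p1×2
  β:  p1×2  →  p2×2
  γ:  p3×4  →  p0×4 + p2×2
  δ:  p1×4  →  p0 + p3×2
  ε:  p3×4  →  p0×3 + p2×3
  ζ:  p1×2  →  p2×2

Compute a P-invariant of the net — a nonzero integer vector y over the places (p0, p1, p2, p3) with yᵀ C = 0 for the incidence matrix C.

Incidence matrix C (rows=places, cols=transitions):
        α    β    γ    δ    ε    ζ
   p0  -2    0    4    1    3    0
   p1   2   -2    0   -4    0   -2
   p2   0    2    2    0    3    2
   p3   0    0   -4    2   -4    0

Candidate y = [2, 2, 2, 3]; check y·C column-wise:
  col α: 2·-2 + 2·2 + 2·0 + 3·0 = 0
  col β: 2·0 + 2·-2 + 2·2 + 3·0 = 0
  col γ: 2·4 + 2·0 + 2·2 + 3·-4 = 0
  col δ: 2·1 + 2·-4 + 2·0 + 3·2 = 0
  col ε: 2·3 + 2·0 + 2·3 + 3·-4 = 0
  col ζ: 2·0 + 2·-2 + 2·2 + 3·0 = 0

y = (p0:2, p1:2, p2:2, p3:3)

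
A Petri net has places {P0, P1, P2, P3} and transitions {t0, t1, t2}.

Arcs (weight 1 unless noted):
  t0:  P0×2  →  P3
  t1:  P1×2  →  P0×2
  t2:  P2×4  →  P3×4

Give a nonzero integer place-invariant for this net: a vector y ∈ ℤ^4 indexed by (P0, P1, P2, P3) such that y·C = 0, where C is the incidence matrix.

Incidence matrix C (rows=places, cols=transitions):
       t0   t1   t2
   P0  -2    2    0
   P1   0   -2    0
   P2   0    0   -4
   P3   1    0    4

Candidate y = [1, 1, 2, 2]; check y·C column-wise:
  col t0: 1·-2 + 1·0 + 2·0 + 2·1 = 0
  col t1: 1·2 + 1·-2 + 2·0 + 2·0 = 0
  col t2: 1·0 + 1·0 + 2·-4 + 2·4 = 0

y = (P0:1, P1:1, P2:2, P3:2)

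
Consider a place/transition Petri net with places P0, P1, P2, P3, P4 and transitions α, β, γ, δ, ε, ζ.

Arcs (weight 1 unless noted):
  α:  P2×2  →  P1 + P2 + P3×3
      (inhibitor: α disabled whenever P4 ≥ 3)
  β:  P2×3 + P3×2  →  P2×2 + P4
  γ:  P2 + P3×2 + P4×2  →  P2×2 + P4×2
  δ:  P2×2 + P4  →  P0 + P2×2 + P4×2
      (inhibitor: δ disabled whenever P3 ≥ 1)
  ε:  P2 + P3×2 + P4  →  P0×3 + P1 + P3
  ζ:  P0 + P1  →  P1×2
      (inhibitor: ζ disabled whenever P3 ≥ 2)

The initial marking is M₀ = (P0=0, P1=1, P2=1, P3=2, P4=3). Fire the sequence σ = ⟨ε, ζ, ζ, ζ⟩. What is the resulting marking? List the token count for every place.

step 1: fire ε:  (P0=0, P1=1, P2=1, P3=2, P4=3) → (P0=3, P1=2, P2=0, P3=1, P4=2)
step 2: fire ζ:  (P0=3, P1=2, P2=0, P3=1, P4=2) → (P0=2, P1=3, P2=0, P3=1, P4=2)
step 3: fire ζ:  (P0=2, P1=3, P2=0, P3=1, P4=2) → (P0=1, P1=4, P2=0, P3=1, P4=2)
step 4: fire ζ:  (P0=1, P1=4, P2=0, P3=1, P4=2) → (P0=0, P1=5, P2=0, P3=1, P4=2)

(P0=0, P1=5, P2=0, P3=1, P4=2)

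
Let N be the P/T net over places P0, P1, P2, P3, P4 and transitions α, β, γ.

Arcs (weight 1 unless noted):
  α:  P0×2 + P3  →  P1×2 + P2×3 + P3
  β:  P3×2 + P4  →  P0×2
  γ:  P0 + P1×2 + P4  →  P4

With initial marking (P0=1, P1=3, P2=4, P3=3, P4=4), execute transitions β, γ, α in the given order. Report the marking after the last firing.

(P0=0, P1=3, P2=7, P3=1, P4=3)

step 1: fire β:  (P0=1, P1=3, P2=4, P3=3, P4=4) → (P0=3, P1=3, P2=4, P3=1, P4=3)
step 2: fire γ:  (P0=3, P1=3, P2=4, P3=1, P4=3) → (P0=2, P1=1, P2=4, P3=1, P4=3)
step 3: fire α:  (P0=2, P1=1, P2=4, P3=1, P4=3) → (P0=0, P1=3, P2=7, P3=1, P4=3)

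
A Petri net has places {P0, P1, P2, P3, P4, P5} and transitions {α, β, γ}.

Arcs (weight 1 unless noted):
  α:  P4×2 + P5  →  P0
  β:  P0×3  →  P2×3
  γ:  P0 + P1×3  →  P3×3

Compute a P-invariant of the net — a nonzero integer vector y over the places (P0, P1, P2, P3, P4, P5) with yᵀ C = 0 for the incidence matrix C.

y = (P0:0, P1:1, P2:0, P3:1, P4:0, P5:0)

Incidence matrix C (rows=places, cols=transitions):
        α    β    γ
   P0   1   -3   -1
   P1   0    0   -3
   P2   0    3    0
   P3   0    0    3
   P4  -2    0    0
   P5  -1    0    0

Candidate y = [0, 1, 0, 1, 0, 0]; check y·C column-wise:
  col α: 0·1 + 1·0 + 1·0 + 0·-2 + 0·-1 = 0
  col β: 0·-3 + 1·0 + 0·3 + 1·0 = 0
  col γ: 0·-1 + 1·-3 + 1·3 = 0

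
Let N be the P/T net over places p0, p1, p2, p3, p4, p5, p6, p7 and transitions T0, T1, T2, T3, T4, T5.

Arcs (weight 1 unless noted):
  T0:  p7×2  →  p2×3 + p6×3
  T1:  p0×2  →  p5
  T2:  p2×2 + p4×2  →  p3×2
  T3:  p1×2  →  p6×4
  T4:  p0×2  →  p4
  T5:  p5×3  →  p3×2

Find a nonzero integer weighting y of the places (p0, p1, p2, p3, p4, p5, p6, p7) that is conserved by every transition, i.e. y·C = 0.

Incidence matrix C (rows=places, cols=transitions):
       T0   T1   T2   T3   T4   T5
   p0   0   -2    0    0   -2    0
   p1   0    0    0   -2    0    0
   p2   3    0   -2    0    0    0
   p3   0    0    2    0    0    2
   p4   0    0   -2    0    1    0
   p5   0    1    0    0    0   -3
   p6   3    0    0    4    0    0
   p7  -2    0    0    0    0    0

Candidate y = [1, -2, 1, 3, 2, 2, -1, 0]; check y·C column-wise:
  col T0: 1·0 + -2·0 + 1·3 + 3·0 + 2·0 + 2·0 + -1·3 + 0·-2 = 0
  col T1: 1·-2 + -2·0 + 1·0 + 3·0 + 2·0 + 2·1 + -1·0 = 0
  col T2: 1·0 + -2·0 + 1·-2 + 3·2 + 2·-2 + 2·0 + -1·0 = 0
  col T3: 1·0 + -2·-2 + 1·0 + 3·0 + 2·0 + 2·0 + -1·4 = 0
  col T4: 1·-2 + -2·0 + 1·0 + 3·0 + 2·1 + 2·0 + -1·0 = 0
  col T5: 1·0 + -2·0 + 1·0 + 3·2 + 2·0 + 2·-3 + -1·0 = 0

y = (p0:1, p1:-2, p2:1, p3:3, p4:2, p5:2, p6:-1, p7:0)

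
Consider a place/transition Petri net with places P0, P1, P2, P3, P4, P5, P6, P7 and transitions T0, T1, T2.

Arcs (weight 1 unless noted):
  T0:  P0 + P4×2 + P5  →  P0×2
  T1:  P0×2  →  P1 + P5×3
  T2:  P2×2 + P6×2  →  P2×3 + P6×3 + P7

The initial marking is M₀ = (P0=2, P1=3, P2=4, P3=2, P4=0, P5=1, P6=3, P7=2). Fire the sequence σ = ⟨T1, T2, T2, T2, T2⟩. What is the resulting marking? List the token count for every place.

step 1: fire T1:  (P0=2, P1=3, P2=4, P3=2, P4=0, P5=1, P6=3, P7=2) → (P0=0, P1=4, P2=4, P3=2, P4=0, P5=4, P6=3, P7=2)
step 2: fire T2:  (P0=0, P1=4, P2=4, P3=2, P4=0, P5=4, P6=3, P7=2) → (P0=0, P1=4, P2=5, P3=2, P4=0, P5=4, P6=4, P7=3)
step 3: fire T2:  (P0=0, P1=4, P2=5, P3=2, P4=0, P5=4, P6=4, P7=3) → (P0=0, P1=4, P2=6, P3=2, P4=0, P5=4, P6=5, P7=4)
step 4: fire T2:  (P0=0, P1=4, P2=6, P3=2, P4=0, P5=4, P6=5, P7=4) → (P0=0, P1=4, P2=7, P3=2, P4=0, P5=4, P6=6, P7=5)
step 5: fire T2:  (P0=0, P1=4, P2=7, P3=2, P4=0, P5=4, P6=6, P7=5) → (P0=0, P1=4, P2=8, P3=2, P4=0, P5=4, P6=7, P7=6)

(P0=0, P1=4, P2=8, P3=2, P4=0, P5=4, P6=7, P7=6)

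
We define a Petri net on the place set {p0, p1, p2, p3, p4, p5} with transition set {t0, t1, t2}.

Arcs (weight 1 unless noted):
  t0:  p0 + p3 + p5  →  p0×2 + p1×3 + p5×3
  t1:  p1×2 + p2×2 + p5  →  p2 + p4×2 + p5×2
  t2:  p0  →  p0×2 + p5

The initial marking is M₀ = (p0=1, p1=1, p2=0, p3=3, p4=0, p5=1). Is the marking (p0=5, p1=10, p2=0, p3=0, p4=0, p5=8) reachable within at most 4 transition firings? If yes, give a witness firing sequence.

YES — reachable via ⟨t0, t0, t0, t2⟩ (4 firings)

step 1: fire t0:  (p0=1, p1=1, p2=0, p3=3, p4=0, p5=1) → (p0=2, p1=4, p2=0, p3=2, p4=0, p5=3)
step 2: fire t0:  (p0=2, p1=4, p2=0, p3=2, p4=0, p5=3) → (p0=3, p1=7, p2=0, p3=1, p4=0, p5=5)
step 3: fire t0:  (p0=3, p1=7, p2=0, p3=1, p4=0, p5=5) → (p0=4, p1=10, p2=0, p3=0, p4=0, p5=7)
step 4: fire t2:  (p0=4, p1=10, p2=0, p3=0, p4=0, p5=7) → (p0=5, p1=10, p2=0, p3=0, p4=0, p5=8)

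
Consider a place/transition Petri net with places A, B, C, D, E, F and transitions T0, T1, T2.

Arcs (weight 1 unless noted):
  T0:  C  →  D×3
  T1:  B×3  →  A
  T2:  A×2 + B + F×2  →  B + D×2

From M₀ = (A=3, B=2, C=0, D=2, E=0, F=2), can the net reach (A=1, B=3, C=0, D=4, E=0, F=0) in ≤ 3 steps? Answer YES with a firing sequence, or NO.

NO — not reachable within 3 firings

depth 0: 1 marking
depth 1: 2 markings reached so far
depth 2: 2 markings reached so far
(frontier empty at depth 2; search complete)
target is not among the 2 markings reachable within 3 steps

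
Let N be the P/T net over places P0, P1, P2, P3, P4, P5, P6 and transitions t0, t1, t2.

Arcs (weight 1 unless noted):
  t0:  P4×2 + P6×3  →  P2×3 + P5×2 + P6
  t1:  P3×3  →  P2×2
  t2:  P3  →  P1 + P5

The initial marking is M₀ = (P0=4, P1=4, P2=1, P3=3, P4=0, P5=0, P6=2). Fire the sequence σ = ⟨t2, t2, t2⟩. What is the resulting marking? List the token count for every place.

step 1: fire t2:  (P0=4, P1=4, P2=1, P3=3, P4=0, P5=0, P6=2) → (P0=4, P1=5, P2=1, P3=2, P4=0, P5=1, P6=2)
step 2: fire t2:  (P0=4, P1=5, P2=1, P3=2, P4=0, P5=1, P6=2) → (P0=4, P1=6, P2=1, P3=1, P4=0, P5=2, P6=2)
step 3: fire t2:  (P0=4, P1=6, P2=1, P3=1, P4=0, P5=2, P6=2) → (P0=4, P1=7, P2=1, P3=0, P4=0, P5=3, P6=2)

(P0=4, P1=7, P2=1, P3=0, P4=0, P5=3, P6=2)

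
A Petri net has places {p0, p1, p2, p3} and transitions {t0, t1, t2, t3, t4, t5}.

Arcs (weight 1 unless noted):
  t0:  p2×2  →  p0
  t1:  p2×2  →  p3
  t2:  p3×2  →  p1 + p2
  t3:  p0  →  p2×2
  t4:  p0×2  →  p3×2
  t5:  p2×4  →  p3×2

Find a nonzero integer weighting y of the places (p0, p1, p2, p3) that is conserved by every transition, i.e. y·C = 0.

Incidence matrix C (rows=places, cols=transitions):
       t0   t1   t2   t3   t4   t5
   p0   1    0    0   -1   -2    0
   p1   0    0    1    0    0    0
   p2  -2   -2    1    2    0   -4
   p3   0    1   -2    0    2    2

Candidate y = [2, 3, 1, 2]; check y·C column-wise:
  col t0: 2·1 + 3·0 + 1·-2 + 2·0 = 0
  col t1: 2·0 + 3·0 + 1·-2 + 2·1 = 0
  col t2: 2·0 + 3·1 + 1·1 + 2·-2 = 0
  col t3: 2·-1 + 3·0 + 1·2 + 2·0 = 0
  col t4: 2·-2 + 3·0 + 1·0 + 2·2 = 0
  col t5: 2·0 + 3·0 + 1·-4 + 2·2 = 0

y = (p0:2, p1:3, p2:1, p3:2)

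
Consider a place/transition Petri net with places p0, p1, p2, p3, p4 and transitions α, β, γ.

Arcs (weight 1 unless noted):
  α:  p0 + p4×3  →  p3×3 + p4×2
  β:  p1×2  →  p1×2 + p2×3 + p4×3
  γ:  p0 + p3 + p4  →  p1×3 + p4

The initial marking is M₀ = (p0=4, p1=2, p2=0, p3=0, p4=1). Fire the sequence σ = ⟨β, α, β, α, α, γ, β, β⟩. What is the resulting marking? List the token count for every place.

step 1: fire β:  (p0=4, p1=2, p2=0, p3=0, p4=1) → (p0=4, p1=2, p2=3, p3=0, p4=4)
step 2: fire α:  (p0=4, p1=2, p2=3, p3=0, p4=4) → (p0=3, p1=2, p2=3, p3=3, p4=3)
step 3: fire β:  (p0=3, p1=2, p2=3, p3=3, p4=3) → (p0=3, p1=2, p2=6, p3=3, p4=6)
step 4: fire α:  (p0=3, p1=2, p2=6, p3=3, p4=6) → (p0=2, p1=2, p2=6, p3=6, p4=5)
step 5: fire α:  (p0=2, p1=2, p2=6, p3=6, p4=5) → (p0=1, p1=2, p2=6, p3=9, p4=4)
step 6: fire γ:  (p0=1, p1=2, p2=6, p3=9, p4=4) → (p0=0, p1=5, p2=6, p3=8, p4=4)
step 7: fire β:  (p0=0, p1=5, p2=6, p3=8, p4=4) → (p0=0, p1=5, p2=9, p3=8, p4=7)
step 8: fire β:  (p0=0, p1=5, p2=9, p3=8, p4=7) → (p0=0, p1=5, p2=12, p3=8, p4=10)

(p0=0, p1=5, p2=12, p3=8, p4=10)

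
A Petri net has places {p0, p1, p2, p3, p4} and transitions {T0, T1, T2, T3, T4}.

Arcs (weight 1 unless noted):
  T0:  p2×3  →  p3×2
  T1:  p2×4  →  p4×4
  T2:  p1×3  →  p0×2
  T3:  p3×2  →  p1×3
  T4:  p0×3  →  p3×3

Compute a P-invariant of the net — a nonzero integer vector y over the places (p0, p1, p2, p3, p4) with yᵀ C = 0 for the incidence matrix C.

Incidence matrix C (rows=places, cols=transitions):
       T0   T1   T2   T3   T4
   p0   0    0    2    0   -3
   p1   0    0   -3    3    0
   p2  -3   -4    0    0    0
   p3   2    0    0   -2    3
   p4   0    4    0    0    0

Candidate y = [3, 2, 2, 3, 2]; check y·C column-wise:
  col T0: 3·0 + 2·0 + 2·-3 + 3·2 + 2·0 = 0
  col T1: 3·0 + 2·0 + 2·-4 + 3·0 + 2·4 = 0
  col T2: 3·2 + 2·-3 + 2·0 + 3·0 + 2·0 = 0
  col T3: 3·0 + 2·3 + 2·0 + 3·-2 + 2·0 = 0
  col T4: 3·-3 + 2·0 + 2·0 + 3·3 + 2·0 = 0

y = (p0:3, p1:2, p2:2, p3:3, p4:2)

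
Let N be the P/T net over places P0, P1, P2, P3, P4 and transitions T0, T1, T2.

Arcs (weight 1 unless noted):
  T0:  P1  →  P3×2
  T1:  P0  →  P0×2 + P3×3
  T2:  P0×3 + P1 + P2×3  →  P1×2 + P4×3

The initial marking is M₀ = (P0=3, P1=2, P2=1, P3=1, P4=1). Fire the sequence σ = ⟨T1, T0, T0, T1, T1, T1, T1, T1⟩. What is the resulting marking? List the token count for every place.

step 1: fire T1:  (P0=3, P1=2, P2=1, P3=1, P4=1) → (P0=4, P1=2, P2=1, P3=4, P4=1)
step 2: fire T0:  (P0=4, P1=2, P2=1, P3=4, P4=1) → (P0=4, P1=1, P2=1, P3=6, P4=1)
step 3: fire T0:  (P0=4, P1=1, P2=1, P3=6, P4=1) → (P0=4, P1=0, P2=1, P3=8, P4=1)
step 4: fire T1:  (P0=4, P1=0, P2=1, P3=8, P4=1) → (P0=5, P1=0, P2=1, P3=11, P4=1)
step 5: fire T1:  (P0=5, P1=0, P2=1, P3=11, P4=1) → (P0=6, P1=0, P2=1, P3=14, P4=1)
step 6: fire T1:  (P0=6, P1=0, P2=1, P3=14, P4=1) → (P0=7, P1=0, P2=1, P3=17, P4=1)
step 7: fire T1:  (P0=7, P1=0, P2=1, P3=17, P4=1) → (P0=8, P1=0, P2=1, P3=20, P4=1)
step 8: fire T1:  (P0=8, P1=0, P2=1, P3=20, P4=1) → (P0=9, P1=0, P2=1, P3=23, P4=1)

(P0=9, P1=0, P2=1, P3=23, P4=1)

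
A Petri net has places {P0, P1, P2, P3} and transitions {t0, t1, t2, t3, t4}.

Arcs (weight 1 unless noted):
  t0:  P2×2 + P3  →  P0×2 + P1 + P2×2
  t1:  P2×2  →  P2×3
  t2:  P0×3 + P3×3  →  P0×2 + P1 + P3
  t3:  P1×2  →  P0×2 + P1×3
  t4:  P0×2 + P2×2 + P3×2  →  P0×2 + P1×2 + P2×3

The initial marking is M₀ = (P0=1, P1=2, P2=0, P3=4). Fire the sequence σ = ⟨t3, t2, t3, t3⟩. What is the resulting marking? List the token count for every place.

step 1: fire t3:  (P0=1, P1=2, P2=0, P3=4) → (P0=3, P1=3, P2=0, P3=4)
step 2: fire t2:  (P0=3, P1=3, P2=0, P3=4) → (P0=2, P1=4, P2=0, P3=2)
step 3: fire t3:  (P0=2, P1=4, P2=0, P3=2) → (P0=4, P1=5, P2=0, P3=2)
step 4: fire t3:  (P0=4, P1=5, P2=0, P3=2) → (P0=6, P1=6, P2=0, P3=2)

(P0=6, P1=6, P2=0, P3=2)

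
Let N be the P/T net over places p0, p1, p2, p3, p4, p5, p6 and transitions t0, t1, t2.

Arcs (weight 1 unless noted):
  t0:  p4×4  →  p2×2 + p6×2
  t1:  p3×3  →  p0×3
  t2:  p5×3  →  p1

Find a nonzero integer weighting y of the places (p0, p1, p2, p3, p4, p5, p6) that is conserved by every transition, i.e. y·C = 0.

y = (p0:1, p1:0, p2:0, p3:1, p4:0, p5:0, p6:0)

Incidence matrix C (rows=places, cols=transitions):
       t0   t1   t2
   p0   0    3    0
   p1   0    0    1
   p2   2    0    0
   p3   0   -3    0
   p4  -4    0    0
   p5   0    0   -3
   p6   2    0    0

Candidate y = [1, 0, 0, 1, 0, 0, 0]; check y·C column-wise:
  col t0: 1·0 + 0·2 + 1·0 + 0·-4 + 0·2 = 0
  col t1: 1·3 + 1·-3 = 0
  col t2: 1·0 + 0·1 + 1·0 + 0·-3 = 0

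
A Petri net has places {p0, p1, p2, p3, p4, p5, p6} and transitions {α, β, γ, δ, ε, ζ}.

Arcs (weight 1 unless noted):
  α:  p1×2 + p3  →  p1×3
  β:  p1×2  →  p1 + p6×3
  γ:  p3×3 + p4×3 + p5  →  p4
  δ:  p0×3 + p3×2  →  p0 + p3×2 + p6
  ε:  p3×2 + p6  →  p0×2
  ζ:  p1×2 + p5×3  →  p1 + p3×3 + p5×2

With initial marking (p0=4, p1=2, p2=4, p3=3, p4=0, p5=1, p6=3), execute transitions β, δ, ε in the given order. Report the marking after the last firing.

step 1: fire β:  (p0=4, p1=2, p2=4, p3=3, p4=0, p5=1, p6=3) → (p0=4, p1=1, p2=4, p3=3, p4=0, p5=1, p6=6)
step 2: fire δ:  (p0=4, p1=1, p2=4, p3=3, p4=0, p5=1, p6=6) → (p0=2, p1=1, p2=4, p3=3, p4=0, p5=1, p6=7)
step 3: fire ε:  (p0=2, p1=1, p2=4, p3=3, p4=0, p5=1, p6=7) → (p0=4, p1=1, p2=4, p3=1, p4=0, p5=1, p6=6)

(p0=4, p1=1, p2=4, p3=1, p4=0, p5=1, p6=6)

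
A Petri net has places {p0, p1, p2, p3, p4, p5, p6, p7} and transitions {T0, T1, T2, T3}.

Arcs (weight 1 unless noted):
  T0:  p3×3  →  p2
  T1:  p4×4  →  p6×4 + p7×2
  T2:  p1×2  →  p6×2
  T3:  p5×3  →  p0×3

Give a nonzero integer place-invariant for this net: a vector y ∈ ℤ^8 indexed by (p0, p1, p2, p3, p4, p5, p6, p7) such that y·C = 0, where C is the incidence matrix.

y = (p0:0, p1:0, p2:3, p3:1, p4:0, p5:0, p6:0, p7:0)

Incidence matrix C (rows=places, cols=transitions):
       T0   T1   T2   T3
   p0   0    0    0    3
   p1   0    0   -2    0
   p2   1    0    0    0
   p3  -3    0    0    0
   p4   0   -4    0    0
   p5   0    0    0   -3
   p6   0    4    2    0
   p7   0    2    0    0

Candidate y = [0, 0, 3, 1, 0, 0, 0, 0]; check y·C column-wise:
  col T0: 3·1 + 1·-3 = 0
  col T1: 3·0 + 1·0 + 0·-4 + 0·4 + 0·2 = 0
  col T2: 0·-2 + 3·0 + 1·0 + 0·2 = 0
  col T3: 0·3 + 3·0 + 1·0 + 0·-3 = 0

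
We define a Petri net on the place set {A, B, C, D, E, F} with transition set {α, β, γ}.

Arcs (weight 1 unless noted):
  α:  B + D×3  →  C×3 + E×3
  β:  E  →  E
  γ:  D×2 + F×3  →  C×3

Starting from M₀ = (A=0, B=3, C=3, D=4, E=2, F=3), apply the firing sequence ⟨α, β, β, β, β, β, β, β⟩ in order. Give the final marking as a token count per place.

(A=0, B=2, C=6, D=1, E=5, F=3)

step 1: fire α:  (A=0, B=3, C=3, D=4, E=2, F=3) → (A=0, B=2, C=6, D=1, E=5, F=3)
step 2: fire β:  (A=0, B=2, C=6, D=1, E=5, F=3) → (A=0, B=2, C=6, D=1, E=5, F=3)
step 3: fire β:  (A=0, B=2, C=6, D=1, E=5, F=3) → (A=0, B=2, C=6, D=1, E=5, F=3)
step 4: fire β:  (A=0, B=2, C=6, D=1, E=5, F=3) → (A=0, B=2, C=6, D=1, E=5, F=3)
step 5: fire β:  (A=0, B=2, C=6, D=1, E=5, F=3) → (A=0, B=2, C=6, D=1, E=5, F=3)
step 6: fire β:  (A=0, B=2, C=6, D=1, E=5, F=3) → (A=0, B=2, C=6, D=1, E=5, F=3)
step 7: fire β:  (A=0, B=2, C=6, D=1, E=5, F=3) → (A=0, B=2, C=6, D=1, E=5, F=3)
step 8: fire β:  (A=0, B=2, C=6, D=1, E=5, F=3) → (A=0, B=2, C=6, D=1, E=5, F=3)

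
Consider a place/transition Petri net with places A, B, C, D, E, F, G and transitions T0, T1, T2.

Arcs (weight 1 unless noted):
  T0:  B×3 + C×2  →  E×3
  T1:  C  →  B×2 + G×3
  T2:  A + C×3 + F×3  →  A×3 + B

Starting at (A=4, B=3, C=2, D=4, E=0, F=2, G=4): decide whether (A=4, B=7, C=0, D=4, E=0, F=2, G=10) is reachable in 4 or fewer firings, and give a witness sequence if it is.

step 1: fire T1:  (A=4, B=3, C=2, D=4, E=0, F=2, G=4) → (A=4, B=5, C=1, D=4, E=0, F=2, G=7)
step 2: fire T1:  (A=4, B=5, C=1, D=4, E=0, F=2, G=7) → (A=4, B=7, C=0, D=4, E=0, F=2, G=10)

YES — reachable via ⟨T1, T1⟩ (2 firings)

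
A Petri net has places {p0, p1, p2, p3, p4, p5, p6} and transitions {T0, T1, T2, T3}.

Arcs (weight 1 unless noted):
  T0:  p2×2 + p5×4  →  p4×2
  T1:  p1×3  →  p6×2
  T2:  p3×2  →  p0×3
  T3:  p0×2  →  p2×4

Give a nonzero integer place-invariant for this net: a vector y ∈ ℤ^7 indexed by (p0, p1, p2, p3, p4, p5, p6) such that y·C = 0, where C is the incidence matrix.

y = (p0:2, p1:0, p2:1, p3:3, p4:1, p5:0, p6:0)

Incidence matrix C (rows=places, cols=transitions):
       T0   T1   T2   T3
   p0   0    0    3   -2
   p1   0   -3    0    0
   p2  -2    0    0    4
   p3   0    0   -2    0
   p4   2    0    0    0
   p5  -4    0    0    0
   p6   0    2    0    0

Candidate y = [2, 0, 1, 3, 1, 0, 0]; check y·C column-wise:
  col T0: 2·0 + 1·-2 + 3·0 + 1·2 + 0·-4 = 0
  col T1: 2·0 + 0·-3 + 1·0 + 3·0 + 1·0 + 0·2 = 0
  col T2: 2·3 + 1·0 + 3·-2 + 1·0 = 0
  col T3: 2·-2 + 1·4 + 3·0 + 1·0 = 0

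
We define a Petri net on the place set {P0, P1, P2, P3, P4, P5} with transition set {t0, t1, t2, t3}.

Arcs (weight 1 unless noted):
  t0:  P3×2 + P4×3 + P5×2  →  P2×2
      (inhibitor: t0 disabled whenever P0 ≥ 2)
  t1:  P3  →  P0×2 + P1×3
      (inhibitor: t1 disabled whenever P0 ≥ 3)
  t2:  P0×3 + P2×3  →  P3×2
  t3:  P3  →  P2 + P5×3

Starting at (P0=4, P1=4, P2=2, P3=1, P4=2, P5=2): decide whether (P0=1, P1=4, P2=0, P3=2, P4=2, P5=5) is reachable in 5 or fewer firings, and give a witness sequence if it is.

step 1: fire t3:  (P0=4, P1=4, P2=2, P3=1, P4=2, P5=2) → (P0=4, P1=4, P2=3, P3=0, P4=2, P5=5)
step 2: fire t2:  (P0=4, P1=4, P2=3, P3=0, P4=2, P5=5) → (P0=1, P1=4, P2=0, P3=2, P4=2, P5=5)

YES — reachable via ⟨t3, t2⟩ (2 firings)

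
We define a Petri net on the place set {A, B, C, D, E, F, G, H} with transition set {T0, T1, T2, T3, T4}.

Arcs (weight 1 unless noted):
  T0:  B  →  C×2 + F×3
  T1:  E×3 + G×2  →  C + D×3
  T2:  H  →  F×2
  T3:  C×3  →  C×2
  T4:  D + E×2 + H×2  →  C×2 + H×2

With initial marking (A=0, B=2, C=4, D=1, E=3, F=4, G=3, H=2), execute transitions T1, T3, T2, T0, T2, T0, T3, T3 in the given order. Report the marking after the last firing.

(A=0, B=0, C=6, D=4, E=0, F=14, G=1, H=0)

step 1: fire T1:  (A=0, B=2, C=4, D=1, E=3, F=4, G=3, H=2) → (A=0, B=2, C=5, D=4, E=0, F=4, G=1, H=2)
step 2: fire T3:  (A=0, B=2, C=5, D=4, E=0, F=4, G=1, H=2) → (A=0, B=2, C=4, D=4, E=0, F=4, G=1, H=2)
step 3: fire T2:  (A=0, B=2, C=4, D=4, E=0, F=4, G=1, H=2) → (A=0, B=2, C=4, D=4, E=0, F=6, G=1, H=1)
step 4: fire T0:  (A=0, B=2, C=4, D=4, E=0, F=6, G=1, H=1) → (A=0, B=1, C=6, D=4, E=0, F=9, G=1, H=1)
step 5: fire T2:  (A=0, B=1, C=6, D=4, E=0, F=9, G=1, H=1) → (A=0, B=1, C=6, D=4, E=0, F=11, G=1, H=0)
step 6: fire T0:  (A=0, B=1, C=6, D=4, E=0, F=11, G=1, H=0) → (A=0, B=0, C=8, D=4, E=0, F=14, G=1, H=0)
step 7: fire T3:  (A=0, B=0, C=8, D=4, E=0, F=14, G=1, H=0) → (A=0, B=0, C=7, D=4, E=0, F=14, G=1, H=0)
step 8: fire T3:  (A=0, B=0, C=7, D=4, E=0, F=14, G=1, H=0) → (A=0, B=0, C=6, D=4, E=0, F=14, G=1, H=0)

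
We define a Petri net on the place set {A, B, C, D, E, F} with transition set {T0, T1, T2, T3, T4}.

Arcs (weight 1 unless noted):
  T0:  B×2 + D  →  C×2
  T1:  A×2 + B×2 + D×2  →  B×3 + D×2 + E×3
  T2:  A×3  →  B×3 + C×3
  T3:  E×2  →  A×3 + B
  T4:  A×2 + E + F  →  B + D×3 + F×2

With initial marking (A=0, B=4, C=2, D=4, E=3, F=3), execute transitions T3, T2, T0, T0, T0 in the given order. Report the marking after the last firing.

(A=0, B=2, C=11, D=1, E=1, F=3)

step 1: fire T3:  (A=0, B=4, C=2, D=4, E=3, F=3) → (A=3, B=5, C=2, D=4, E=1, F=3)
step 2: fire T2:  (A=3, B=5, C=2, D=4, E=1, F=3) → (A=0, B=8, C=5, D=4, E=1, F=3)
step 3: fire T0:  (A=0, B=8, C=5, D=4, E=1, F=3) → (A=0, B=6, C=7, D=3, E=1, F=3)
step 4: fire T0:  (A=0, B=6, C=7, D=3, E=1, F=3) → (A=0, B=4, C=9, D=2, E=1, F=3)
step 5: fire T0:  (A=0, B=4, C=9, D=2, E=1, F=3) → (A=0, B=2, C=11, D=1, E=1, F=3)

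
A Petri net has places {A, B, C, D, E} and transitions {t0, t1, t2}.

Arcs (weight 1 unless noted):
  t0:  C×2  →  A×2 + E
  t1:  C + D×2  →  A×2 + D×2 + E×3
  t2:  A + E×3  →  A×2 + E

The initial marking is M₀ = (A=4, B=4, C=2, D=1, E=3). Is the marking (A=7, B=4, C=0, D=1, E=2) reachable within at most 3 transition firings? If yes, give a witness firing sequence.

YES — reachable via ⟨t0, t2⟩ (2 firings)

step 1: fire t0:  (A=4, B=4, C=2, D=1, E=3) → (A=6, B=4, C=0, D=1, E=4)
step 2: fire t2:  (A=6, B=4, C=0, D=1, E=4) → (A=7, B=4, C=0, D=1, E=2)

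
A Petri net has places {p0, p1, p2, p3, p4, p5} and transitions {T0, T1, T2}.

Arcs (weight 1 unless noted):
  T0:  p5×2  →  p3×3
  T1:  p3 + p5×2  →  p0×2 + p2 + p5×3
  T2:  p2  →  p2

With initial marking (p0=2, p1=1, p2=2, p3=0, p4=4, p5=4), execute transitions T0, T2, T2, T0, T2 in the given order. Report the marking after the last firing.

(p0=2, p1=1, p2=2, p3=6, p4=4, p5=0)

step 1: fire T0:  (p0=2, p1=1, p2=2, p3=0, p4=4, p5=4) → (p0=2, p1=1, p2=2, p3=3, p4=4, p5=2)
step 2: fire T2:  (p0=2, p1=1, p2=2, p3=3, p4=4, p5=2) → (p0=2, p1=1, p2=2, p3=3, p4=4, p5=2)
step 3: fire T2:  (p0=2, p1=1, p2=2, p3=3, p4=4, p5=2) → (p0=2, p1=1, p2=2, p3=3, p4=4, p5=2)
step 4: fire T0:  (p0=2, p1=1, p2=2, p3=3, p4=4, p5=2) → (p0=2, p1=1, p2=2, p3=6, p4=4, p5=0)
step 5: fire T2:  (p0=2, p1=1, p2=2, p3=6, p4=4, p5=0) → (p0=2, p1=1, p2=2, p3=6, p4=4, p5=0)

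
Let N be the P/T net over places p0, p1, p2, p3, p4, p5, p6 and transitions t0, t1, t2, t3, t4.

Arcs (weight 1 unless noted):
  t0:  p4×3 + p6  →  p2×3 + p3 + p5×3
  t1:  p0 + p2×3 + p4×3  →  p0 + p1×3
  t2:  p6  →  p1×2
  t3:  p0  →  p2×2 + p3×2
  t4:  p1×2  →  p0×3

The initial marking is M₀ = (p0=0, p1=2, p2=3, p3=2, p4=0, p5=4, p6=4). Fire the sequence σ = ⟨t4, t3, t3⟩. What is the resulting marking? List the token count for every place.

step 1: fire t4:  (p0=0, p1=2, p2=3, p3=2, p4=0, p5=4, p6=4) → (p0=3, p1=0, p2=3, p3=2, p4=0, p5=4, p6=4)
step 2: fire t3:  (p0=3, p1=0, p2=3, p3=2, p4=0, p5=4, p6=4) → (p0=2, p1=0, p2=5, p3=4, p4=0, p5=4, p6=4)
step 3: fire t3:  (p0=2, p1=0, p2=5, p3=4, p4=0, p5=4, p6=4) → (p0=1, p1=0, p2=7, p3=6, p4=0, p5=4, p6=4)

(p0=1, p1=0, p2=7, p3=6, p4=0, p5=4, p6=4)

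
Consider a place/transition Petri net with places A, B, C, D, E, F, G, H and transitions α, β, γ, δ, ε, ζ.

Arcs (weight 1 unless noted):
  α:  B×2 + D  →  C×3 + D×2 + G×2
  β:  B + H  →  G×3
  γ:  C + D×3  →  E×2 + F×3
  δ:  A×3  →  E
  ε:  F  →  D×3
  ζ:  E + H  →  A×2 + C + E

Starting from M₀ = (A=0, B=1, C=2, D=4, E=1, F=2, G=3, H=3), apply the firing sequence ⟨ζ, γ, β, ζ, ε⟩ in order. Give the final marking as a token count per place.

step 1: fire ζ:  (A=0, B=1, C=2, D=4, E=1, F=2, G=3, H=3) → (A=2, B=1, C=3, D=4, E=1, F=2, G=3, H=2)
step 2: fire γ:  (A=2, B=1, C=3, D=4, E=1, F=2, G=3, H=2) → (A=2, B=1, C=2, D=1, E=3, F=5, G=3, H=2)
step 3: fire β:  (A=2, B=1, C=2, D=1, E=3, F=5, G=3, H=2) → (A=2, B=0, C=2, D=1, E=3, F=5, G=6, H=1)
step 4: fire ζ:  (A=2, B=0, C=2, D=1, E=3, F=5, G=6, H=1) → (A=4, B=0, C=3, D=1, E=3, F=5, G=6, H=0)
step 5: fire ε:  (A=4, B=0, C=3, D=1, E=3, F=5, G=6, H=0) → (A=4, B=0, C=3, D=4, E=3, F=4, G=6, H=0)

(A=4, B=0, C=3, D=4, E=3, F=4, G=6, H=0)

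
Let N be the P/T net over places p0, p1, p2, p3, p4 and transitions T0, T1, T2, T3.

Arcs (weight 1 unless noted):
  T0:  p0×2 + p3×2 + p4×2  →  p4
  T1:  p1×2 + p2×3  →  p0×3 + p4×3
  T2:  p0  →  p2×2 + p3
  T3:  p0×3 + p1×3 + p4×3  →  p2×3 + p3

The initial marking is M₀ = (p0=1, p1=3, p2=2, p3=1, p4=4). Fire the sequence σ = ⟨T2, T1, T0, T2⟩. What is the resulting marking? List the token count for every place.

(p0=0, p1=1, p2=3, p3=1, p4=6)

step 1: fire T2:  (p0=1, p1=3, p2=2, p3=1, p4=4) → (p0=0, p1=3, p2=4, p3=2, p4=4)
step 2: fire T1:  (p0=0, p1=3, p2=4, p3=2, p4=4) → (p0=3, p1=1, p2=1, p3=2, p4=7)
step 3: fire T0:  (p0=3, p1=1, p2=1, p3=2, p4=7) → (p0=1, p1=1, p2=1, p3=0, p4=6)
step 4: fire T2:  (p0=1, p1=1, p2=1, p3=0, p4=6) → (p0=0, p1=1, p2=3, p3=1, p4=6)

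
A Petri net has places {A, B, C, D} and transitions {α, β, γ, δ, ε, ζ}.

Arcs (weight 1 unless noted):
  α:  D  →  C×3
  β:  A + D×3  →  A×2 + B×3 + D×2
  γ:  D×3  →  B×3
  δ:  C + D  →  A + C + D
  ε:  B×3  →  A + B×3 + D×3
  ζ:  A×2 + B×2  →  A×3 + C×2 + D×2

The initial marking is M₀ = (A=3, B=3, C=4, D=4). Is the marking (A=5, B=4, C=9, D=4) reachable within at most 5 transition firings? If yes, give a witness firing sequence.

YES — reachable via ⟨α, β, ζ⟩ (3 firings)

step 1: fire α:  (A=3, B=3, C=4, D=4) → (A=3, B=3, C=7, D=3)
step 2: fire β:  (A=3, B=3, C=7, D=3) → (A=4, B=6, C=7, D=2)
step 3: fire ζ:  (A=4, B=6, C=7, D=2) → (A=5, B=4, C=9, D=4)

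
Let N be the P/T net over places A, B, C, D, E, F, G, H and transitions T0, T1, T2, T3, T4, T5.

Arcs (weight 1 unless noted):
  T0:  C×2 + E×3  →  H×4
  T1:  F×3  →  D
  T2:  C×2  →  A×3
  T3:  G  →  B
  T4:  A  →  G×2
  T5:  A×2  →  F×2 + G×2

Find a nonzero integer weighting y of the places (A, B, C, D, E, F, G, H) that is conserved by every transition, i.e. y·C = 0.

Incidence matrix C (rows=places, cols=transitions):
       T0   T1   T2   T3   T4   T5
    A   0    0    3    0   -1   -2
    B   0    0    0    1    0    0
    C  -2    0   -2    0    0    0
    D   0    1    0    0    0    0
    E  -3    0    0    0    0    0
    F   0   -3    0    0    0    2
    G   0    0    0   -1    2    2
    H   4    0    0    0    0    0

Candidate y = [2, 1, 3, 3, -2, 1, 1, 0]; check y·C column-wise:
  col T0: 2·0 + 1·0 + 3·-2 + 3·0 + -2·-3 + 1·0 + 1·0 + 0·4 = 0
  col T1: 2·0 + 1·0 + 3·0 + 3·1 + -2·0 + 1·-3 + 1·0 = 0
  col T2: 2·3 + 1·0 + 3·-2 + 3·0 + -2·0 + 1·0 + 1·0 = 0
  col T3: 2·0 + 1·1 + 3·0 + 3·0 + -2·0 + 1·0 + 1·-1 = 0
  col T4: 2·-1 + 1·0 + 3·0 + 3·0 + -2·0 + 1·0 + 1·2 = 0
  col T5: 2·-2 + 1·0 + 3·0 + 3·0 + -2·0 + 1·2 + 1·2 = 0

y = (A:2, B:1, C:3, D:3, E:-2, F:1, G:1, H:0)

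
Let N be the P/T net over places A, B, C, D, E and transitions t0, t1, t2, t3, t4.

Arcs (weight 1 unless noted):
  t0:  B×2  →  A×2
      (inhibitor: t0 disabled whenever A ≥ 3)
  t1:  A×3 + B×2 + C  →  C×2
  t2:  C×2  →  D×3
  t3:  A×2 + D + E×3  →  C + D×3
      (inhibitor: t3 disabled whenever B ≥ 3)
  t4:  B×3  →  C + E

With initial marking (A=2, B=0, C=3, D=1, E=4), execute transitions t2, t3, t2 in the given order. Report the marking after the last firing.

step 1: fire t2:  (A=2, B=0, C=3, D=1, E=4) → (A=2, B=0, C=1, D=4, E=4)
step 2: fire t3:  (A=2, B=0, C=1, D=4, E=4) → (A=0, B=0, C=2, D=6, E=1)
step 3: fire t2:  (A=0, B=0, C=2, D=6, E=1) → (A=0, B=0, C=0, D=9, E=1)

(A=0, B=0, C=0, D=9, E=1)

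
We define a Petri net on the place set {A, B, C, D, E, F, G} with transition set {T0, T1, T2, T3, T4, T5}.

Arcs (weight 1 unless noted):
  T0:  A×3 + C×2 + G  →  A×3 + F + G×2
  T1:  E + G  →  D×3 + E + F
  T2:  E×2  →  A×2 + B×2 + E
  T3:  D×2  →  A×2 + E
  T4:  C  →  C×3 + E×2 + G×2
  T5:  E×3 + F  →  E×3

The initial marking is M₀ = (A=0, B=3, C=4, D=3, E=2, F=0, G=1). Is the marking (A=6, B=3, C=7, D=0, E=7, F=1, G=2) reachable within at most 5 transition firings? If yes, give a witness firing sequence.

depth 0: 1 marking
depth 1: 5 markings reached so far
depth 2: 12 markings reached so far
depth 3: 27 markings reached so far
depth 4: 58 markings reached so far
depth 5: 116 markings reached so far
target is not among the 116 markings reachable within 5 steps

NO — not reachable within 5 firings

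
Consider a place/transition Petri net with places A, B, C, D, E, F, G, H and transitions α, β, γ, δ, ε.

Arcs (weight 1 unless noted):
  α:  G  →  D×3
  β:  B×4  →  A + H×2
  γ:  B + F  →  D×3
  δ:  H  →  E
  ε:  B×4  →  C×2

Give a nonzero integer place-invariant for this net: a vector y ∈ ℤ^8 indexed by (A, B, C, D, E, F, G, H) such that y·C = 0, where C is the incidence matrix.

y = (A:4, B:1, C:2, D:0, E:0, F:-1, G:0, H:0)

Incidence matrix C (rows=places, cols=transitions):
        α    β    γ    δ    ε
    A   0    1    0    0    0
    B   0   -4   -1    0   -4
    C   0    0    0    0    2
    D   3    0    3    0    0
    E   0    0    0    1    0
    F   0    0   -1    0    0
    G  -1    0    0    0    0
    H   0    2    0   -1    0

Candidate y = [4, 1, 2, 0, 0, -1, 0, 0]; check y·C column-wise:
  col α: 4·0 + 1·0 + 2·0 + 0·3 + -1·0 + 0·-1 = 0
  col β: 4·1 + 1·-4 + 2·0 + -1·0 + 0·2 = 0
  col γ: 4·0 + 1·-1 + 2·0 + 0·3 + -1·-1 = 0
  col δ: 4·0 + 1·0 + 2·0 + 0·1 + -1·0 + 0·-1 = 0
  col ε: 4·0 + 1·-4 + 2·2 + -1·0 = 0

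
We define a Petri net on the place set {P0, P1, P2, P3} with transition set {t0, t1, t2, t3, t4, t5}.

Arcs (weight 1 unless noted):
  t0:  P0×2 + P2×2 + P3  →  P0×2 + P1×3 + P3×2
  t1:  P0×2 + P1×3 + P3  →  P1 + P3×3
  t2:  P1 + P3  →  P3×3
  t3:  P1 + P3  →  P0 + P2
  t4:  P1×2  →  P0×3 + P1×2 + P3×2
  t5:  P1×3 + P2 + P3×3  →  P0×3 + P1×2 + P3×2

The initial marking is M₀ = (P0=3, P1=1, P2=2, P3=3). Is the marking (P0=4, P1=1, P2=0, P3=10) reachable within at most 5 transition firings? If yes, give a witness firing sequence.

step 1: fire t0:  (P0=3, P1=1, P2=2, P3=3) → (P0=3, P1=4, P2=0, P3=4)
step 2: fire t1:  (P0=3, P1=4, P2=0, P3=4) → (P0=1, P1=2, P2=0, P3=6)
step 3: fire t4:  (P0=1, P1=2, P2=0, P3=6) → (P0=4, P1=2, P2=0, P3=8)
step 4: fire t2:  (P0=4, P1=2, P2=0, P3=8) → (P0=4, P1=1, P2=0, P3=10)

YES — reachable via ⟨t0, t1, t4, t2⟩ (4 firings)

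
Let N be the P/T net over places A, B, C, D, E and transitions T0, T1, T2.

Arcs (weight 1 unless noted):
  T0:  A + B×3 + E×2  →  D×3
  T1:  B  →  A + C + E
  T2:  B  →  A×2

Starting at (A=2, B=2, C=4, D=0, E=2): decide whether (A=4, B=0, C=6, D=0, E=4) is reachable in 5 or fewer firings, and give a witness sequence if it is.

YES — reachable via ⟨T1, T1⟩ (2 firings)

step 1: fire T1:  (A=2, B=2, C=4, D=0, E=2) → (A=3, B=1, C=5, D=0, E=3)
step 2: fire T1:  (A=3, B=1, C=5, D=0, E=3) → (A=4, B=0, C=6, D=0, E=4)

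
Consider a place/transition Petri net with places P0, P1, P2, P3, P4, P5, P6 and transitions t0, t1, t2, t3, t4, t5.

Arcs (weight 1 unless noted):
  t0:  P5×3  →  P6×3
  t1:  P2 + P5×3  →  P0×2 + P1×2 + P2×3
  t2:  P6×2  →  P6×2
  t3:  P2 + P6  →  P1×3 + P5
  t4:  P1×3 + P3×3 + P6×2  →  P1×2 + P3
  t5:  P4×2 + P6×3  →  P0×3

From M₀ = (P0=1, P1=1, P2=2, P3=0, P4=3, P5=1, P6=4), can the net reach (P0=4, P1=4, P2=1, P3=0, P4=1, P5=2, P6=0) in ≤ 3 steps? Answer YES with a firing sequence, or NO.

step 1: fire t3:  (P0=1, P1=1, P2=2, P3=0, P4=3, P5=1, P6=4) → (P0=1, P1=4, P2=1, P3=0, P4=3, P5=2, P6=3)
step 2: fire t5:  (P0=1, P1=4, P2=1, P3=0, P4=3, P5=2, P6=3) → (P0=4, P1=4, P2=1, P3=0, P4=1, P5=2, P6=0)

YES — reachable via ⟨t3, t5⟩ (2 firings)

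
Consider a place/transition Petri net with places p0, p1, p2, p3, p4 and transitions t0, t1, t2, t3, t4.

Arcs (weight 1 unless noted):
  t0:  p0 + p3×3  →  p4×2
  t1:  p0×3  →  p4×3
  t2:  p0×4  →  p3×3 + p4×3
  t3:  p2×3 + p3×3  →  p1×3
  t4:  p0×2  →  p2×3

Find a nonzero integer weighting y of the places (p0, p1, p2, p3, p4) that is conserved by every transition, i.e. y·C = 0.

y = (p0:3, p1:3, p2:2, p3:1, p4:3)

Incidence matrix C (rows=places, cols=transitions):
       t0   t1   t2   t3   t4
   p0  -1   -3   -4    0   -2
   p1   0    0    0    3    0
   p2   0    0    0   -3    3
   p3  -3    0    3   -3    0
   p4   2    3    3    0    0

Candidate y = [3, 3, 2, 1, 3]; check y·C column-wise:
  col t0: 3·-1 + 3·0 + 2·0 + 1·-3 + 3·2 = 0
  col t1: 3·-3 + 3·0 + 2·0 + 1·0 + 3·3 = 0
  col t2: 3·-4 + 3·0 + 2·0 + 1·3 + 3·3 = 0
  col t3: 3·0 + 3·3 + 2·-3 + 1·-3 + 3·0 = 0
  col t4: 3·-2 + 3·0 + 2·3 + 1·0 + 3·0 = 0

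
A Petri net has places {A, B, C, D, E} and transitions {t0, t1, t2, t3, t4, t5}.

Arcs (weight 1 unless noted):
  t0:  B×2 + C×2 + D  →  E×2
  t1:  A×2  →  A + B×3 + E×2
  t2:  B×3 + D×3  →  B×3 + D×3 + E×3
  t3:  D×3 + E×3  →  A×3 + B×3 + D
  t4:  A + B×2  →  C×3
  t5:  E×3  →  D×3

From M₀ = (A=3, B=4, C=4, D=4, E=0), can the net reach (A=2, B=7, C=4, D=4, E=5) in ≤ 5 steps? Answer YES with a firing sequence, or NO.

YES — reachable via ⟨t1, t2⟩ (2 firings)

step 1: fire t1:  (A=3, B=4, C=4, D=4, E=0) → (A=2, B=7, C=4, D=4, E=2)
step 2: fire t2:  (A=2, B=7, C=4, D=4, E=2) → (A=2, B=7, C=4, D=4, E=5)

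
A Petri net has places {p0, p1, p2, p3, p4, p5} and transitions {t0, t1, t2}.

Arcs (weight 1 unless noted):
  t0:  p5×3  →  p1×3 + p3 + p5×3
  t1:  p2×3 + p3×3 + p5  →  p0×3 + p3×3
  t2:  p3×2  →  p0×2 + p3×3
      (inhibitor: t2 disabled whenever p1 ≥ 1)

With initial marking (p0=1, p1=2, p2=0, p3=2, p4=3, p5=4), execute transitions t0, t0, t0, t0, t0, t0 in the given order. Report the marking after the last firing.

step 1: fire t0:  (p0=1, p1=2, p2=0, p3=2, p4=3, p5=4) → (p0=1, p1=5, p2=0, p3=3, p4=3, p5=4)
step 2: fire t0:  (p0=1, p1=5, p2=0, p3=3, p4=3, p5=4) → (p0=1, p1=8, p2=0, p3=4, p4=3, p5=4)
step 3: fire t0:  (p0=1, p1=8, p2=0, p3=4, p4=3, p5=4) → (p0=1, p1=11, p2=0, p3=5, p4=3, p5=4)
step 4: fire t0:  (p0=1, p1=11, p2=0, p3=5, p4=3, p5=4) → (p0=1, p1=14, p2=0, p3=6, p4=3, p5=4)
step 5: fire t0:  (p0=1, p1=14, p2=0, p3=6, p4=3, p5=4) → (p0=1, p1=17, p2=0, p3=7, p4=3, p5=4)
step 6: fire t0:  (p0=1, p1=17, p2=0, p3=7, p4=3, p5=4) → (p0=1, p1=20, p2=0, p3=8, p4=3, p5=4)

(p0=1, p1=20, p2=0, p3=8, p4=3, p5=4)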